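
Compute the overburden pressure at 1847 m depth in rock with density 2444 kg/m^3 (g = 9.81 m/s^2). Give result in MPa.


P = rho * g * z / 1e6
= 2444 * 9.81 * 1847 / 1e6
= 44283007.08 / 1e6
= 44.283 MPa

44.283


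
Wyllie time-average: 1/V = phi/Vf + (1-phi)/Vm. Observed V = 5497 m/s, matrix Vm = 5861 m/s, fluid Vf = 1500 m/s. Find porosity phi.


1/V - 1/Vm = 1/5497 - 1/5861 = 1.13e-05
1/Vf - 1/Vm = 1/1500 - 1/5861 = 0.00049605
phi = 1.13e-05 / 0.00049605 = 0.0228

0.0228


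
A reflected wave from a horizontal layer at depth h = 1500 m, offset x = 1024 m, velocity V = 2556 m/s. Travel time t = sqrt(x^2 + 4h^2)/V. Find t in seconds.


x^2 + 4h^2 = 1024^2 + 4*1500^2 = 1048576 + 9000000 = 10048576
sqrt(10048576) = 3169.9489
t = 3169.9489 / 2556 = 1.2402 s

1.2402


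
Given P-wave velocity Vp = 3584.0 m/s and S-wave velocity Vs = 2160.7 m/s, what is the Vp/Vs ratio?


Vp/Vs = 3584.0 / 2160.7
= 1.6587

1.6587


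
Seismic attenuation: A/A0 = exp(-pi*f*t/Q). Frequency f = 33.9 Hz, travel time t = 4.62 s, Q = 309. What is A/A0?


pi*f*t/Q = pi*33.9*4.62/309 = 1.59233
A/A0 = exp(-1.59233) = 0.203451

0.203451


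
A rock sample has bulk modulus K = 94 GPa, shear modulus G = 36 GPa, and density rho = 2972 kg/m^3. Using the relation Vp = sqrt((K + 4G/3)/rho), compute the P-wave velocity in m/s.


First compute the effective modulus:
K + 4G/3 = 94e9 + 4*36e9/3 = 142000000000.0 Pa
Then divide by density:
142000000000.0 / 2972 = 47779273.2167 Pa/(kg/m^3)
Take the square root:
Vp = sqrt(47779273.2167) = 6912.26 m/s

6912.26


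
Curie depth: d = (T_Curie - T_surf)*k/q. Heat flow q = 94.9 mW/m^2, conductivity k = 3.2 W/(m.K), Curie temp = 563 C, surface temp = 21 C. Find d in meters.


T_Curie - T_surf = 563 - 21 = 542 C
Convert q to W/m^2: 94.9 mW/m^2 = 0.0949 W/m^2
d = 542 * 3.2 / 0.0949 = 18276.08 m

18276.08


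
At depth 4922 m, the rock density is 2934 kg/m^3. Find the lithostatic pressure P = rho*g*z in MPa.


P = rho * g * z / 1e6
= 2934 * 9.81 * 4922 / 1e6
= 141667661.88 / 1e6
= 141.6677 MPa

141.6677


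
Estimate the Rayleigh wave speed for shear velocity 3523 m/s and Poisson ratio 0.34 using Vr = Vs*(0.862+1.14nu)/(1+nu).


Numerator factor = 0.862 + 1.14*0.34 = 1.2496
Denominator = 1 + 0.34 = 1.34
Vr = 3523 * 1.2496 / 1.34 = 3285.33 m/s

3285.33


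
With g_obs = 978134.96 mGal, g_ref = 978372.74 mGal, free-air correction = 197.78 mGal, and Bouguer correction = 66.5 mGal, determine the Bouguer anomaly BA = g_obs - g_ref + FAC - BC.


BA = g_obs - g_ref + FAC - BC
= 978134.96 - 978372.74 + 197.78 - 66.5
= -106.5 mGal

-106.5


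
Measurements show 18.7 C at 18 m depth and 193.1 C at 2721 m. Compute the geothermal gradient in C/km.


dT = 193.1 - 18.7 = 174.4 C
dz = 2721 - 18 = 2703 m
gradient = dT/dz * 1000 = 174.4/2703 * 1000 = 64.5209 C/km

64.5209


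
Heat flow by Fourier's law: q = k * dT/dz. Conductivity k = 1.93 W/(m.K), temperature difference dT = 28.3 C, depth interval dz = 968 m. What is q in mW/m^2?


q = k * dT / dz * 1000
= 1.93 * 28.3 / 968 * 1000
= 0.056425 * 1000
= 56.4246 mW/m^2

56.4246


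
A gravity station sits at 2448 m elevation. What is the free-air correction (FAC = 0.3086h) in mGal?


FAC = 0.3086 * h
= 0.3086 * 2448
= 755.4528 mGal

755.4528


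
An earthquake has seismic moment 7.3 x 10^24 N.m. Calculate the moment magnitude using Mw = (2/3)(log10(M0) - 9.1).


log10(M0) = log10(7.3 x 10^24) = 24.8633
Mw = 2/3 * (24.8633 - 9.1)
= 2/3 * 15.7633
= 10.51

10.51


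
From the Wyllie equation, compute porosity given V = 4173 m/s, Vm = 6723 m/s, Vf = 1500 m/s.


1/V - 1/Vm = 1/4173 - 1/6723 = 9.089e-05
1/Vf - 1/Vm = 1/1500 - 1/6723 = 0.00051792
phi = 9.089e-05 / 0.00051792 = 0.1755

0.1755


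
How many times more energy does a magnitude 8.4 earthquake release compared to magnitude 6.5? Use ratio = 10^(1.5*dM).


M2 - M1 = 8.4 - 6.5 = 1.9
1.5 * 1.9 = 2.85
ratio = 10^2.85 = 707.95

707.95


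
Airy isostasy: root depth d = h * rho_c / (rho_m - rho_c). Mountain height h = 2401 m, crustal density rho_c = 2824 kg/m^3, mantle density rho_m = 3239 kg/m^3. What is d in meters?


rho_m - rho_c = 3239 - 2824 = 415
d = 2401 * 2824 / 415
= 6780424 / 415
= 16338.37 m

16338.37


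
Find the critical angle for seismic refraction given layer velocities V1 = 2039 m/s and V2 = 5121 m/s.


V1/V2 = 2039/5121 = 0.398164
theta_c = arcsin(0.398164) = 23.4635 degrees

23.4635


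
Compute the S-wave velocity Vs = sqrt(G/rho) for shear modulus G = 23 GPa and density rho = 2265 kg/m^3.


Convert G to Pa: G = 23e9 Pa
Compute G/rho = 23e9 / 2265 = 10154525.3863
Vs = sqrt(10154525.3863) = 3186.62 m/s

3186.62


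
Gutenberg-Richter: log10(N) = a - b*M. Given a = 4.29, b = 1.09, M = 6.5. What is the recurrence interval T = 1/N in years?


log10(N) = 4.29 - 1.09*6.5 = -2.795
N = 10^-2.795 = 0.001603
T = 1/N = 1/0.001603 = 623.7348 years

623.7348


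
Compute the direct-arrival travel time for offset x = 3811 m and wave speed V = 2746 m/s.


t = x / V
= 3811 / 2746
= 1.3878 s

1.3878


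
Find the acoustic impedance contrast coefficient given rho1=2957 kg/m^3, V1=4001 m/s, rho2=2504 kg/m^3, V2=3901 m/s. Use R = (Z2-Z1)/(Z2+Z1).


Z1 = 2957 * 4001 = 11830957
Z2 = 2504 * 3901 = 9768104
R = (9768104 - 11830957) / (9768104 + 11830957) = -2062853 / 21599061 = -0.0955

-0.0955


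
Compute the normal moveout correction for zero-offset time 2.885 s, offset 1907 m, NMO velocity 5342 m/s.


x/Vnmo = 1907/5342 = 0.356982
(x/Vnmo)^2 = 0.127436
t0^2 = 8.323225
sqrt(8.323225 + 0.127436) = 2.907002
dt = 2.907002 - 2.885 = 0.022002

0.022002


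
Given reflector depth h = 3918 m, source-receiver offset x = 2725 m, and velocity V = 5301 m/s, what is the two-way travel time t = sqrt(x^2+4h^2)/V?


x^2 + 4h^2 = 2725^2 + 4*3918^2 = 7425625 + 61402896 = 68828521
sqrt(68828521) = 8296.2956
t = 8296.2956 / 5301 = 1.565 s

1.565


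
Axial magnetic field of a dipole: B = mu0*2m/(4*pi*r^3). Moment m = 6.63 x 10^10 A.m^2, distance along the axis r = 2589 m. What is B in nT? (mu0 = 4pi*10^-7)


m = 6.63 x 10^10 = 66300000000 A.m^2
2m = 132600000000 A.m^2
r^3 = 2589^3 = 17353862469
B = (4pi*10^-7) * 132600000000 / (4*pi * 17353862469) * 1e9
= 166630.074346 / 218075067376.07 * 1e9
= 764.095 nT

764.095


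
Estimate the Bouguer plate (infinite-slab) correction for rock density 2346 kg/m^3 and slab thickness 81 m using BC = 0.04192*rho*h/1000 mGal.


BC = 0.04192 * rho * h / 1000
= 0.04192 * 2346 * 81 / 1000
= 7.9659 mGal

7.9659


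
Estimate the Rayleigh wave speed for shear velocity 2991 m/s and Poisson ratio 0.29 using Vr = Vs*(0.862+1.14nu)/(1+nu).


Numerator factor = 0.862 + 1.14*0.29 = 1.1926
Denominator = 1 + 0.29 = 1.29
Vr = 2991 * 1.1926 / 1.29 = 2765.17 m/s

2765.17


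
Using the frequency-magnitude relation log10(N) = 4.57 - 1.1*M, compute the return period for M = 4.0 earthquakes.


log10(N) = 4.57 - 1.1*4.0 = 0.17
N = 10^0.17 = 1.479108
T = 1/N = 1/1.479108 = 0.6761 years

0.6761


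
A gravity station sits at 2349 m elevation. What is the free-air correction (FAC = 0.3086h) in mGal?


FAC = 0.3086 * h
= 0.3086 * 2349
= 724.9014 mGal

724.9014


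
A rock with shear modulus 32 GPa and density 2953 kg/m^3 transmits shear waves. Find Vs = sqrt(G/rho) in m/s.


Convert G to Pa: G = 32e9 Pa
Compute G/rho = 32e9 / 2953 = 10836437.5212
Vs = sqrt(10836437.5212) = 3291.87 m/s

3291.87


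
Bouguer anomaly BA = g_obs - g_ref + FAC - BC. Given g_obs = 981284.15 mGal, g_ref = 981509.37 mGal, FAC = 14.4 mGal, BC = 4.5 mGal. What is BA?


BA = g_obs - g_ref + FAC - BC
= 981284.15 - 981509.37 + 14.4 - 4.5
= -215.32 mGal

-215.32


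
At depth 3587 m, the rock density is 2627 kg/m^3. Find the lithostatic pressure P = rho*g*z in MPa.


P = rho * g * z / 1e6
= 2627 * 9.81 * 3587 / 1e6
= 92440110.69 / 1e6
= 92.4401 MPa

92.4401


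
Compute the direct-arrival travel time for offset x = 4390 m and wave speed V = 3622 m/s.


t = x / V
= 4390 / 3622
= 1.212 s

1.212


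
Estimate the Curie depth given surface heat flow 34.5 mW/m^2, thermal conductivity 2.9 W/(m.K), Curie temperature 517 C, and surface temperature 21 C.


T_Curie - T_surf = 517 - 21 = 496 C
Convert q to W/m^2: 34.5 mW/m^2 = 0.0345 W/m^2
d = 496 * 2.9 / 0.0345 = 41692.75 m

41692.75


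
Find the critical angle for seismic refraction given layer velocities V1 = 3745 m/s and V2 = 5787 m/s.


V1/V2 = 3745/5787 = 0.64714
theta_c = arcsin(0.64714) = 40.3263 degrees

40.3263


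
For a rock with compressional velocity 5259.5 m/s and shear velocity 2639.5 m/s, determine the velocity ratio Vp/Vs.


Vp/Vs = 5259.5 / 2639.5
= 1.9926

1.9926


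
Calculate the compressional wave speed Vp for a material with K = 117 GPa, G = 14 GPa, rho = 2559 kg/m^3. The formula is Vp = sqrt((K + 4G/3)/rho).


First compute the effective modulus:
K + 4G/3 = 117e9 + 4*14e9/3 = 135666666666.67 Pa
Then divide by density:
135666666666.67 / 2559 = 53015500.8467 Pa/(kg/m^3)
Take the square root:
Vp = sqrt(53015500.8467) = 7281.17 m/s

7281.17


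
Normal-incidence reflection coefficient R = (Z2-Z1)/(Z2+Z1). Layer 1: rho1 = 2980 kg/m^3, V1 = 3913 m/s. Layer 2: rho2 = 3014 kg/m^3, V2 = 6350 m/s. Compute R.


Z1 = 2980 * 3913 = 11660740
Z2 = 3014 * 6350 = 19138900
R = (19138900 - 11660740) / (19138900 + 11660740) = 7478160 / 30799640 = 0.2428

0.2428


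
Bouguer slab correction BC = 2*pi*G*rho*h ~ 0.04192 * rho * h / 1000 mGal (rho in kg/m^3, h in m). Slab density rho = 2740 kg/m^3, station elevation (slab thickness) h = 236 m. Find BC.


BC = 0.04192 * rho * h / 1000
= 0.04192 * 2740 * 236 / 1000
= 27.1071 mGal

27.1071


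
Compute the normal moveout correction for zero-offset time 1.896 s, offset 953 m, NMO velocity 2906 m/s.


x/Vnmo = 953/2906 = 0.327942
(x/Vnmo)^2 = 0.107546
t0^2 = 3.594816
sqrt(3.594816 + 0.107546) = 1.924152
dt = 1.924152 - 1.896 = 0.028152

0.028152


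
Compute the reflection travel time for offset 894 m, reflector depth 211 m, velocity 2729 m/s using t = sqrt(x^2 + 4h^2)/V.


x^2 + 4h^2 = 894^2 + 4*211^2 = 799236 + 178084 = 977320
sqrt(977320) = 988.595
t = 988.595 / 2729 = 0.3623 s

0.3623


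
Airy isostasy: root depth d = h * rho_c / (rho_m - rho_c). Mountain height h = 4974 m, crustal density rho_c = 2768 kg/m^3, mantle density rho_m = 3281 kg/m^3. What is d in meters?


rho_m - rho_c = 3281 - 2768 = 513
d = 4974 * 2768 / 513
= 13768032 / 513
= 26838.27 m

26838.27


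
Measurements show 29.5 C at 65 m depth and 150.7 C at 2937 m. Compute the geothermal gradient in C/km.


dT = 150.7 - 29.5 = 121.2 C
dz = 2937 - 65 = 2872 m
gradient = dT/dz * 1000 = 121.2/2872 * 1000 = 42.2006 C/km

42.2006


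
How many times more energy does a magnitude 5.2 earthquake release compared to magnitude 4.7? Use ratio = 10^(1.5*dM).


M2 - M1 = 5.2 - 4.7 = 0.5
1.5 * 0.5 = 0.75
ratio = 10^0.75 = 5.62

5.62


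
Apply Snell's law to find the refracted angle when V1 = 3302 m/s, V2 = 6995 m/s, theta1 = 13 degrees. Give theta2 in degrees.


sin(theta1) = sin(13 deg) = 0.224951
sin(theta2) = V2/V1 * sin(theta1) = 6995/3302 * 0.224951 = 0.476539
theta2 = arcsin(0.476539) = 28.4596 degrees

28.4596


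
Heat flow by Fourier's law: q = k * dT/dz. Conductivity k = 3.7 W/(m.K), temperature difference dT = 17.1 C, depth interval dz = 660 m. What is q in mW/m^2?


q = k * dT / dz * 1000
= 3.7 * 17.1 / 660 * 1000
= 0.095864 * 1000
= 95.8636 mW/m^2

95.8636


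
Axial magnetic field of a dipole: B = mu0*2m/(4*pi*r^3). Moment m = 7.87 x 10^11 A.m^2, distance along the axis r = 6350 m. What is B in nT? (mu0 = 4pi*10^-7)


m = 7.87 x 10^11 = 787000000000 A.m^2
2m = 1574000000000 A.m^2
r^3 = 6350^3 = 256047875000
B = (4pi*10^-7) * 1574000000000 / (4*pi * 256047875000) * 1e9
= 1977946.7347 / 3217592492269.11 * 1e9
= 614.7288 nT

614.7288


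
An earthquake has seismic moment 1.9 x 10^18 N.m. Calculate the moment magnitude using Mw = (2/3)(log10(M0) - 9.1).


log10(M0) = log10(1.9 x 10^18) = 18.2788
Mw = 2/3 * (18.2788 - 9.1)
= 2/3 * 9.1788
= 6.12

6.12


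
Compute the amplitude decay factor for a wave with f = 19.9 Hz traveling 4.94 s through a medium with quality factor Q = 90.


pi*f*t/Q = pi*19.9*4.94/90 = 3.431527
A/A0 = exp(-3.431527) = 0.032338

0.032338


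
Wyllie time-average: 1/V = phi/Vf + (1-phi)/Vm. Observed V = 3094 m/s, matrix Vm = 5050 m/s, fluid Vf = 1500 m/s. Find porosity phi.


1/V - 1/Vm = 1/3094 - 1/5050 = 0.00012519
1/Vf - 1/Vm = 1/1500 - 1/5050 = 0.00046865
phi = 0.00012519 / 0.00046865 = 0.2671

0.2671


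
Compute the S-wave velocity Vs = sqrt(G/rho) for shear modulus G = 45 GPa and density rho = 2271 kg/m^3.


Convert G to Pa: G = 45e9 Pa
Compute G/rho = 45e9 / 2271 = 19815059.4452
Vs = sqrt(19815059.4452) = 4451.41 m/s

4451.41


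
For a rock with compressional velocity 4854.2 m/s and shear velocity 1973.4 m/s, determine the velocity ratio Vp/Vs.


Vp/Vs = 4854.2 / 1973.4
= 2.4598

2.4598


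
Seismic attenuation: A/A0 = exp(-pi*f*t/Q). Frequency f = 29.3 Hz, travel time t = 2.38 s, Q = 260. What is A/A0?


pi*f*t/Q = pi*29.3*2.38/260 = 0.842599
A/A0 = exp(-0.842599) = 0.43059

0.43059


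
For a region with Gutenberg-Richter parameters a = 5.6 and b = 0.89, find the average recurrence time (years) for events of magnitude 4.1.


log10(N) = 5.6 - 0.89*4.1 = 1.951
N = 10^1.951 = 89.330548
T = 1/N = 1/89.330548 = 0.0112 years

0.0112


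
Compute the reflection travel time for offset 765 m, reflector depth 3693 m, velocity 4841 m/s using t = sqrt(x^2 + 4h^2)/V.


x^2 + 4h^2 = 765^2 + 4*3693^2 = 585225 + 54552996 = 55138221
sqrt(55138221) = 7425.5115
t = 7425.5115 / 4841 = 1.5339 s

1.5339


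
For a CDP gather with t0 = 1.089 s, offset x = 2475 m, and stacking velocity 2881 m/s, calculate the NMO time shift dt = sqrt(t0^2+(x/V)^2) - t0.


x/Vnmo = 2475/2881 = 0.859077
(x/Vnmo)^2 = 0.738013
t0^2 = 1.185921
sqrt(1.185921 + 0.738013) = 1.387059
dt = 1.387059 - 1.089 = 0.298059

0.298059


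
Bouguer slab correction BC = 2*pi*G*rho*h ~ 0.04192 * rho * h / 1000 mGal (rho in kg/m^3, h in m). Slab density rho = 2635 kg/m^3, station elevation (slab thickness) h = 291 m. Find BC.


BC = 0.04192 * rho * h / 1000
= 0.04192 * 2635 * 291 / 1000
= 32.1436 mGal

32.1436


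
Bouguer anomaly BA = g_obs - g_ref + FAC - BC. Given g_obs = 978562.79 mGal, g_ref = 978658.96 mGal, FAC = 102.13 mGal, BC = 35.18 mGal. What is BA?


BA = g_obs - g_ref + FAC - BC
= 978562.79 - 978658.96 + 102.13 - 35.18
= -29.22 mGal

-29.22


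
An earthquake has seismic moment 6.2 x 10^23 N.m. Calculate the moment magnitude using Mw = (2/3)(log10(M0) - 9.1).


log10(M0) = log10(6.2 x 10^23) = 23.7924
Mw = 2/3 * (23.7924 - 9.1)
= 2/3 * 14.6924
= 9.79

9.79


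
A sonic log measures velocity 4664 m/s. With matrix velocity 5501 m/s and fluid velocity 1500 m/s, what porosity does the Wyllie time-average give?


1/V - 1/Vm = 1/4664 - 1/5501 = 3.262e-05
1/Vf - 1/Vm = 1/1500 - 1/5501 = 0.00048488
phi = 3.262e-05 / 0.00048488 = 0.0673

0.0673


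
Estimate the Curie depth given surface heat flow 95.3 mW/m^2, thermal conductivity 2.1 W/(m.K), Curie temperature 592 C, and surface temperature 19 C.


T_Curie - T_surf = 592 - 19 = 573 C
Convert q to W/m^2: 95.3 mW/m^2 = 0.0953 W/m^2
d = 573 * 2.1 / 0.0953 = 12626.44 m

12626.44


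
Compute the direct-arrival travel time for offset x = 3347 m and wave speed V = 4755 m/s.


t = x / V
= 3347 / 4755
= 0.7039 s

0.7039


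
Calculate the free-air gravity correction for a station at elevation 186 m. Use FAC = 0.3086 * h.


FAC = 0.3086 * h
= 0.3086 * 186
= 57.3996 mGal

57.3996


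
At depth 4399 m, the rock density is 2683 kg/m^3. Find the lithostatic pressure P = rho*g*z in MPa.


P = rho * g * z / 1e6
= 2683 * 9.81 * 4399 / 1e6
= 115782691.77 / 1e6
= 115.7827 MPa

115.7827


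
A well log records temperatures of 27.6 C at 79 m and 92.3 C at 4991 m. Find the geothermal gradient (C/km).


dT = 92.3 - 27.6 = 64.7 C
dz = 4991 - 79 = 4912 m
gradient = dT/dz * 1000 = 64.7/4912 * 1000 = 13.1718 C/km

13.1718


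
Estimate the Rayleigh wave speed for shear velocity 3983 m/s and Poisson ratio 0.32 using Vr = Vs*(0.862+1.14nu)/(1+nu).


Numerator factor = 0.862 + 1.14*0.32 = 1.2268
Denominator = 1 + 0.32 = 1.32
Vr = 3983 * 1.2268 / 1.32 = 3701.78 m/s

3701.78


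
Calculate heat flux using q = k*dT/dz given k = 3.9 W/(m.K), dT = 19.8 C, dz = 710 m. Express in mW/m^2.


q = k * dT / dz * 1000
= 3.9 * 19.8 / 710 * 1000
= 0.108761 * 1000
= 108.7606 mW/m^2

108.7606


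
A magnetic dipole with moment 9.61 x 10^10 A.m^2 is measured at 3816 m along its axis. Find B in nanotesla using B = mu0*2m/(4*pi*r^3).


m = 9.61 x 10^10 = 96100000000 A.m^2
2m = 192200000000 A.m^2
r^3 = 3816^3 = 55568042496
B = (4pi*10^-7) * 192200000000 / (4*pi * 55568042496) * 1e9
= 241525.643208 / 698288616319.2 * 1e9
= 345.8823 nT

345.8823


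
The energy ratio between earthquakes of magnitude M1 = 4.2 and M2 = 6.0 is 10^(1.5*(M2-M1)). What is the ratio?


M2 - M1 = 6.0 - 4.2 = 1.8
1.5 * 1.8 = 2.7
ratio = 10^2.7 = 501.19

501.19


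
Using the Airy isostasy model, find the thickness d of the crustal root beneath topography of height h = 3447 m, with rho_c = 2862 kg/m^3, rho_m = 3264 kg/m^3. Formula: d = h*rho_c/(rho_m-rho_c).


rho_m - rho_c = 3264 - 2862 = 402
d = 3447 * 2862 / 402
= 9865314 / 402
= 24540.58 m

24540.58


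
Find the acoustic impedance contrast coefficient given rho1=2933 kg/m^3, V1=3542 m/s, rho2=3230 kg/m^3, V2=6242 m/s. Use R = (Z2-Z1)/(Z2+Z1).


Z1 = 2933 * 3542 = 10388686
Z2 = 3230 * 6242 = 20161660
R = (20161660 - 10388686) / (20161660 + 10388686) = 9772974 / 30550346 = 0.3199

0.3199


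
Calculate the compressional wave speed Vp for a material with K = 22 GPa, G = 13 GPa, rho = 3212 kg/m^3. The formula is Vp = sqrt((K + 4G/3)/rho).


First compute the effective modulus:
K + 4G/3 = 22e9 + 4*13e9/3 = 39333333333.33 Pa
Then divide by density:
39333333333.33 / 3212 = 12245745.1225 Pa/(kg/m^3)
Take the square root:
Vp = sqrt(12245745.1225) = 3499.39 m/s

3499.39


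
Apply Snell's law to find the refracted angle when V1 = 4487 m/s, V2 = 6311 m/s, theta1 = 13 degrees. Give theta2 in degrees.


sin(theta1) = sin(13 deg) = 0.224951
sin(theta2) = V2/V1 * sin(theta1) = 6311/4487 * 0.224951 = 0.316395
theta2 = arcsin(0.316395) = 18.4451 degrees

18.4451


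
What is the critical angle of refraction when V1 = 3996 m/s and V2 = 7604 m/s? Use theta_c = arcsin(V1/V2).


V1/V2 = 3996/7604 = 0.525513
theta_c = arcsin(0.525513) = 31.7028 degrees

31.7028


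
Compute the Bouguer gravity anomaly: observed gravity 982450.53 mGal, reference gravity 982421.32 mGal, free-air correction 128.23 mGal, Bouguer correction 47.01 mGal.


BA = g_obs - g_ref + FAC - BC
= 982450.53 - 982421.32 + 128.23 - 47.01
= 110.43 mGal

110.43


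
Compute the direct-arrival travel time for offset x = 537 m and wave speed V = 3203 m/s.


t = x / V
= 537 / 3203
= 0.1677 s

0.1677


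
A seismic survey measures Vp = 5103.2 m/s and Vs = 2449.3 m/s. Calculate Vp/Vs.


Vp/Vs = 5103.2 / 2449.3
= 2.0835

2.0835


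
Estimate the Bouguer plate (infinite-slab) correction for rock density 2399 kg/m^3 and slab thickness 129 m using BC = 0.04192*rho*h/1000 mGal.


BC = 0.04192 * rho * h / 1000
= 0.04192 * 2399 * 129 / 1000
= 12.973 mGal

12.973


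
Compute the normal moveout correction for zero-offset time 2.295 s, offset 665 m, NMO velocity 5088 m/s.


x/Vnmo = 665/5088 = 0.1307
(x/Vnmo)^2 = 0.017082
t0^2 = 5.267025
sqrt(5.267025 + 0.017082) = 2.298719
dt = 2.298719 - 2.295 = 0.003719

0.003719


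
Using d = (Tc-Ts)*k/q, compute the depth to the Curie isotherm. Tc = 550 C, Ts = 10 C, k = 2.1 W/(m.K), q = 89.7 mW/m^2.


T_Curie - T_surf = 550 - 10 = 540 C
Convert q to W/m^2: 89.7 mW/m^2 = 0.0897 W/m^2
d = 540 * 2.1 / 0.0897 = 12642.14 m

12642.14


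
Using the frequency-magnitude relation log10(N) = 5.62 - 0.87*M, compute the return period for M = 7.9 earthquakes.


log10(N) = 5.62 - 0.87*7.9 = -1.253
N = 10^-1.253 = 0.055847
T = 1/N = 1/0.055847 = 17.9061 years

17.9061


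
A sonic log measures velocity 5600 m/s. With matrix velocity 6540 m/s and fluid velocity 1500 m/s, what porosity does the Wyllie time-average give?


1/V - 1/Vm = 1/5600 - 1/6540 = 2.567e-05
1/Vf - 1/Vm = 1/1500 - 1/6540 = 0.00051376
phi = 2.567e-05 / 0.00051376 = 0.05

0.05


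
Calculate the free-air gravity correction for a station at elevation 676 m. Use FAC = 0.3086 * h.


FAC = 0.3086 * h
= 0.3086 * 676
= 208.6136 mGal

208.6136


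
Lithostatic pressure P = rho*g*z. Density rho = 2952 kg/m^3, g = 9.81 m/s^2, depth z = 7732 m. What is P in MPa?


P = rho * g * z / 1e6
= 2952 * 9.81 * 7732 / 1e6
= 223911915.84 / 1e6
= 223.9119 MPa

223.9119


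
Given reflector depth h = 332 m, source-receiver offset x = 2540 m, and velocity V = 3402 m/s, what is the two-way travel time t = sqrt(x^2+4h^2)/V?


x^2 + 4h^2 = 2540^2 + 4*332^2 = 6451600 + 440896 = 6892496
sqrt(6892496) = 2625.3564
t = 2625.3564 / 3402 = 0.7717 s

0.7717


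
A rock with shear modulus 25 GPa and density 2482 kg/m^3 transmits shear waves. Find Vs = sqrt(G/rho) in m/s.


Convert G to Pa: G = 25e9 Pa
Compute G/rho = 25e9 / 2482 = 10072522.1595
Vs = sqrt(10072522.1595) = 3173.72 m/s

3173.72


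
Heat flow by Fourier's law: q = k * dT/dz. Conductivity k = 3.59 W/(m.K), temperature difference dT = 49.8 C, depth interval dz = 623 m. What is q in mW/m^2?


q = k * dT / dz * 1000
= 3.59 * 49.8 / 623 * 1000
= 0.28697 * 1000
= 286.9695 mW/m^2

286.9695


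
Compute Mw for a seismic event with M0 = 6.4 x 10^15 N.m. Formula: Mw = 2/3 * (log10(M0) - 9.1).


log10(M0) = log10(6.4 x 10^15) = 15.8062
Mw = 2/3 * (15.8062 - 9.1)
= 2/3 * 6.7062
= 4.47

4.47


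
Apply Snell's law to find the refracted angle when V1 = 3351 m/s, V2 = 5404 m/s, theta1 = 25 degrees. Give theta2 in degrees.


sin(theta1) = sin(25 deg) = 0.422618
sin(theta2) = V2/V1 * sin(theta1) = 5404/3351 * 0.422618 = 0.681537
theta2 = arcsin(0.681537) = 42.9638 degrees

42.9638


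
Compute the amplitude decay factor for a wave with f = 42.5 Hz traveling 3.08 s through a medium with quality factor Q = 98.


pi*f*t/Q = pi*42.5*3.08/98 = 4.19627
A/A0 = exp(-4.19627) = 0.015052

0.015052


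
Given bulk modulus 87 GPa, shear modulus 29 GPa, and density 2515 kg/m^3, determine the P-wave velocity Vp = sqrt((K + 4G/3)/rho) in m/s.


First compute the effective modulus:
K + 4G/3 = 87e9 + 4*29e9/3 = 125666666666.67 Pa
Then divide by density:
125666666666.67 / 2515 = 49966865.4738 Pa/(kg/m^3)
Take the square root:
Vp = sqrt(49966865.4738) = 7068.72 m/s

7068.72


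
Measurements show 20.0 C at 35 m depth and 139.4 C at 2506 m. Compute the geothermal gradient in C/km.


dT = 139.4 - 20.0 = 119.4 C
dz = 2506 - 35 = 2471 m
gradient = dT/dz * 1000 = 119.4/2471 * 1000 = 48.3205 C/km

48.3205


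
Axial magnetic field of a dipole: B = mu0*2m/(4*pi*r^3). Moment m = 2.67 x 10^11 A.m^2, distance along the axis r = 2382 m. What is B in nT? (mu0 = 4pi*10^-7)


m = 2.67 x 10^11 = 267000000000 A.m^2
2m = 534000000000 A.m^2
r^3 = 2382^3 = 13515286968
B = (4pi*10^-7) * 534000000000 / (4*pi * 13515286968) * 1e9
= 671044.190807 / 169838104999.31 * 1e9
= 3951.0815 nT

3951.0815


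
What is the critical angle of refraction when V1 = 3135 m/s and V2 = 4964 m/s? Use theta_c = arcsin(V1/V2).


V1/V2 = 3135/4964 = 0.631547
theta_c = arcsin(0.631547) = 39.1644 degrees

39.1644


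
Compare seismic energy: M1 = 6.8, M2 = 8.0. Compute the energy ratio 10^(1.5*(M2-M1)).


M2 - M1 = 8.0 - 6.8 = 1.2
1.5 * 1.2 = 1.8
ratio = 10^1.8 = 63.1

63.1


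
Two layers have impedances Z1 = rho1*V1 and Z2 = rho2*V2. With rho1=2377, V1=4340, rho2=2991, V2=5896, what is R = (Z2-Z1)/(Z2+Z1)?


Z1 = 2377 * 4340 = 10316180
Z2 = 2991 * 5896 = 17634936
R = (17634936 - 10316180) / (17634936 + 10316180) = 7318756 / 27951116 = 0.2618

0.2618


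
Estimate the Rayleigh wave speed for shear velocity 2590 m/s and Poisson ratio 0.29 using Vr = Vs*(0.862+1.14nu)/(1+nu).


Numerator factor = 0.862 + 1.14*0.29 = 1.1926
Denominator = 1 + 0.29 = 1.29
Vr = 2590 * 1.1926 / 1.29 = 2394.44 m/s

2394.44


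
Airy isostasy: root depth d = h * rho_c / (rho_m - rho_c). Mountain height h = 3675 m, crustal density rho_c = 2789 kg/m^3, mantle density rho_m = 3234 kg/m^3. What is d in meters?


rho_m - rho_c = 3234 - 2789 = 445
d = 3675 * 2789 / 445
= 10249575 / 445
= 23032.75 m

23032.75


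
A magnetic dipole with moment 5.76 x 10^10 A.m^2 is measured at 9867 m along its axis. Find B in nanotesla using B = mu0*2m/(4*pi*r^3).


m = 5.76 x 10^10 = 57600000000 A.m^2
2m = 115200000000 A.m^2
r^3 = 9867^3 = 960628317363
B = (4pi*10^-7) * 115200000000 / (4*pi * 960628317363) * 1e9
= 144764.589477 / 12071611458631.7 * 1e9
= 11.9922 nT

11.9922


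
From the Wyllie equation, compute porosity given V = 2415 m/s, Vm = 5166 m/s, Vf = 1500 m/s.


1/V - 1/Vm = 1/2415 - 1/5166 = 0.00022051
1/Vf - 1/Vm = 1/1500 - 1/5166 = 0.00047309
phi = 0.00022051 / 0.00047309 = 0.4661

0.4661


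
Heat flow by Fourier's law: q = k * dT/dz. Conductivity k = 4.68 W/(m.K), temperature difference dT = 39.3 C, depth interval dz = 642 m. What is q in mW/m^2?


q = k * dT / dz * 1000
= 4.68 * 39.3 / 642 * 1000
= 0.286486 * 1000
= 286.486 mW/m^2

286.486


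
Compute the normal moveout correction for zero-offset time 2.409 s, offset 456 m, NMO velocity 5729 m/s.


x/Vnmo = 456/5729 = 0.079595
(x/Vnmo)^2 = 0.006335
t0^2 = 5.803281
sqrt(5.803281 + 0.006335) = 2.410315
dt = 2.410315 - 2.409 = 0.001315

0.001315


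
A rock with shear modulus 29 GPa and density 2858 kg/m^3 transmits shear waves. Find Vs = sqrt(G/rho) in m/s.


Convert G to Pa: G = 29e9 Pa
Compute G/rho = 29e9 / 2858 = 10146955.9132
Vs = sqrt(10146955.9132) = 3185.43 m/s

3185.43


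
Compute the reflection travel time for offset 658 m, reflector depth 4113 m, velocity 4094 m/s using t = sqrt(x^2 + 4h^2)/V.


x^2 + 4h^2 = 658^2 + 4*4113^2 = 432964 + 67667076 = 68100040
sqrt(68100040) = 8252.2748
t = 8252.2748 / 4094 = 2.0157 s

2.0157


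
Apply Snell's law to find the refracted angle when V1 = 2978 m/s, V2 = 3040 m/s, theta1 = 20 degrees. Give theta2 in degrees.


sin(theta1) = sin(20 deg) = 0.34202
sin(theta2) = V2/V1 * sin(theta1) = 3040/2978 * 0.34202 = 0.349141
theta2 = arcsin(0.349141) = 20.4348 degrees

20.4348


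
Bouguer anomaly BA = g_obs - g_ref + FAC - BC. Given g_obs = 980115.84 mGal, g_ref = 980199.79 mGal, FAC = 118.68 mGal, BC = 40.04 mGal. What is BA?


BA = g_obs - g_ref + FAC - BC
= 980115.84 - 980199.79 + 118.68 - 40.04
= -5.31 mGal

-5.31


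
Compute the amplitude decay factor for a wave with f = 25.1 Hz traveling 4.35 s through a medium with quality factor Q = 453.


pi*f*t/Q = pi*25.1*4.35/453 = 0.757207
A/A0 = exp(-0.757207) = 0.468974

0.468974


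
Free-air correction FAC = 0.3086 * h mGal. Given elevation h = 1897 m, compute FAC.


FAC = 0.3086 * h
= 0.3086 * 1897
= 585.4142 mGal

585.4142


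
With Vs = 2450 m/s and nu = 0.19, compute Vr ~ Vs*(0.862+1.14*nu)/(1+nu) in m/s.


Numerator factor = 0.862 + 1.14*0.19 = 1.0786
Denominator = 1 + 0.19 = 1.19
Vr = 2450 * 1.0786 / 1.19 = 2220.65 m/s

2220.65


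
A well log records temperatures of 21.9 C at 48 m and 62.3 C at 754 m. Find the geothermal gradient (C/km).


dT = 62.3 - 21.9 = 40.4 C
dz = 754 - 48 = 706 m
gradient = dT/dz * 1000 = 40.4/706 * 1000 = 57.2238 C/km

57.2238


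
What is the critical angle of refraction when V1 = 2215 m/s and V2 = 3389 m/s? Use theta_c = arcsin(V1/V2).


V1/V2 = 2215/3389 = 0.653585
theta_c = arcsin(0.653585) = 40.8125 degrees

40.8125


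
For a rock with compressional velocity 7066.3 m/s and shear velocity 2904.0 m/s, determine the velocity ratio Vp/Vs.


Vp/Vs = 7066.3 / 2904.0
= 2.4333

2.4333


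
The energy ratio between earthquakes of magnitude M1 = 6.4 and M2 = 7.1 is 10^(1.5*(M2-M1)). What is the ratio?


M2 - M1 = 7.1 - 6.4 = 0.7
1.5 * 0.7 = 1.05
ratio = 10^1.05 = 11.22

11.22


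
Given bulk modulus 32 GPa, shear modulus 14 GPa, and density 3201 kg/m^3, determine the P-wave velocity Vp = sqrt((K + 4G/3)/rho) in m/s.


First compute the effective modulus:
K + 4G/3 = 32e9 + 4*14e9/3 = 50666666666.67 Pa
Then divide by density:
50666666666.67 / 3201 = 15828386.9624 Pa/(kg/m^3)
Take the square root:
Vp = sqrt(15828386.9624) = 3978.49 m/s

3978.49


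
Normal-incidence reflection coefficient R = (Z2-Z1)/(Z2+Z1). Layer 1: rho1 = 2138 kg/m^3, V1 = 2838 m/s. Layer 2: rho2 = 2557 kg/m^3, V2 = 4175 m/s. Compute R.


Z1 = 2138 * 2838 = 6067644
Z2 = 2557 * 4175 = 10675475
R = (10675475 - 6067644) / (10675475 + 6067644) = 4607831 / 16743119 = 0.2752

0.2752


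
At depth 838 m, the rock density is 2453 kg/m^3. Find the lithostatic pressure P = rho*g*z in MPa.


P = rho * g * z / 1e6
= 2453 * 9.81 * 838 / 1e6
= 20165573.34 / 1e6
= 20.1656 MPa

20.1656


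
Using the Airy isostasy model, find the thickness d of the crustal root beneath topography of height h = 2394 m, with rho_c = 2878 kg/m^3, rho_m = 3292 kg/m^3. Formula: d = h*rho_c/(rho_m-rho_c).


rho_m - rho_c = 3292 - 2878 = 414
d = 2394 * 2878 / 414
= 6889932 / 414
= 16642.35 m

16642.35


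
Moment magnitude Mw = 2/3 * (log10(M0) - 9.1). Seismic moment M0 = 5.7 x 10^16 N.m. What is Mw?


log10(M0) = log10(5.7 x 10^16) = 16.7559
Mw = 2/3 * (16.7559 - 9.1)
= 2/3 * 7.6559
= 5.1

5.1


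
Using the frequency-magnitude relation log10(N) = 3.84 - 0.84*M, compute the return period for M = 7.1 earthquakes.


log10(N) = 3.84 - 0.84*7.1 = -2.124
N = 10^-2.124 = 0.007516
T = 1/N = 1/0.007516 = 133.0454 years

133.0454


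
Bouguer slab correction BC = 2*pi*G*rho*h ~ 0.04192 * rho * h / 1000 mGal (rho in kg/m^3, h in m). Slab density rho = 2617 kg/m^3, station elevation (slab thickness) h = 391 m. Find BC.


BC = 0.04192 * rho * h / 1000
= 0.04192 * 2617 * 391 / 1000
= 42.8945 mGal

42.8945


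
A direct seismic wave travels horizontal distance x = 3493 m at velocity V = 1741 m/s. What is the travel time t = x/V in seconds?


t = x / V
= 3493 / 1741
= 2.0063 s

2.0063


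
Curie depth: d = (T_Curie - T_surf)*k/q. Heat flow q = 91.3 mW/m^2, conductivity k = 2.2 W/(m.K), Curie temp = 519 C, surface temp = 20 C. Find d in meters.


T_Curie - T_surf = 519 - 20 = 499 C
Convert q to W/m^2: 91.3 mW/m^2 = 0.0913 W/m^2
d = 499 * 2.2 / 0.0913 = 12024.1 m

12024.1


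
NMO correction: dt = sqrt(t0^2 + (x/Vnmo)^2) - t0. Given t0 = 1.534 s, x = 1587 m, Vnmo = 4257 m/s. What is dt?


x/Vnmo = 1587/4257 = 0.372798
(x/Vnmo)^2 = 0.138978
t0^2 = 2.353156
sqrt(2.353156 + 0.138978) = 1.578649
dt = 1.578649 - 1.534 = 0.044649

0.044649


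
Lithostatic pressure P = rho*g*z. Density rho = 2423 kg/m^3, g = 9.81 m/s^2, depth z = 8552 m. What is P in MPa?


P = rho * g * z / 1e6
= 2423 * 9.81 * 8552 / 1e6
= 203277875.76 / 1e6
= 203.2779 MPa

203.2779


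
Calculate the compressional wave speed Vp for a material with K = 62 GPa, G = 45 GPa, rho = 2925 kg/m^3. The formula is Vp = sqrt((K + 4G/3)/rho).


First compute the effective modulus:
K + 4G/3 = 62e9 + 4*45e9/3 = 122000000000.0 Pa
Then divide by density:
122000000000.0 / 2925 = 41709401.7094 Pa/(kg/m^3)
Take the square root:
Vp = sqrt(41709401.7094) = 6458.28 m/s

6458.28


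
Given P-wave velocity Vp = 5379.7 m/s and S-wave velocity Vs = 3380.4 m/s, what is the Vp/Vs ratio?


Vp/Vs = 5379.7 / 3380.4
= 1.5914

1.5914


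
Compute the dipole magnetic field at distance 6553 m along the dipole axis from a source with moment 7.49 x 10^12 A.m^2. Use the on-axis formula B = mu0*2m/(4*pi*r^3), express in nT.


m = 7.49 x 10^12 = 7490000000000 A.m^2
2m = 14980000000000 A.m^2
r^3 = 6553^3 = 281397674377
B = (4pi*10^-7) * 14980000000000 / (4*pi * 281397674377) * 1e9
= 18824423.18031 / 3536147466240.14 * 1e9
= 5323.4271 nT

5323.4271


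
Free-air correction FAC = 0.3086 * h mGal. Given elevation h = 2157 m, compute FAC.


FAC = 0.3086 * h
= 0.3086 * 2157
= 665.6502 mGal

665.6502


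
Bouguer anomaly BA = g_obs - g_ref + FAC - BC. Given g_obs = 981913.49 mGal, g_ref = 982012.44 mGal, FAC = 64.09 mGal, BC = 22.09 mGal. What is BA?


BA = g_obs - g_ref + FAC - BC
= 981913.49 - 982012.44 + 64.09 - 22.09
= -56.95 mGal

-56.95


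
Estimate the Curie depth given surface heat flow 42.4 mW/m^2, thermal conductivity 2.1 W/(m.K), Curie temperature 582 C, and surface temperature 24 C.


T_Curie - T_surf = 582 - 24 = 558 C
Convert q to W/m^2: 42.4 mW/m^2 = 0.0424 W/m^2
d = 558 * 2.1 / 0.0424 = 27636.79 m

27636.79


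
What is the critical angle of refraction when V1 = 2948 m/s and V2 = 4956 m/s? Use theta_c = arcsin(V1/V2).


V1/V2 = 2948/4956 = 0.594835
theta_c = arcsin(0.594835) = 36.5008 degrees

36.5008


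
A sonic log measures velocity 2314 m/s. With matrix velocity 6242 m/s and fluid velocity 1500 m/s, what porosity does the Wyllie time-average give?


1/V - 1/Vm = 1/2314 - 1/6242 = 0.00027195
1/Vf - 1/Vm = 1/1500 - 1/6242 = 0.00050646
phi = 0.00027195 / 0.00050646 = 0.537

0.537


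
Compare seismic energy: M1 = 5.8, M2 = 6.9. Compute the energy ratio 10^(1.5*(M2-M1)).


M2 - M1 = 6.9 - 5.8 = 1.1
1.5 * 1.1 = 1.65
ratio = 10^1.65 = 44.67

44.67


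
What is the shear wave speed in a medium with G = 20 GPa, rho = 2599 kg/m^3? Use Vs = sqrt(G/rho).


Convert G to Pa: G = 20e9 Pa
Compute G/rho = 20e9 / 2599 = 7695267.4105
Vs = sqrt(7695267.4105) = 2774.03 m/s

2774.03


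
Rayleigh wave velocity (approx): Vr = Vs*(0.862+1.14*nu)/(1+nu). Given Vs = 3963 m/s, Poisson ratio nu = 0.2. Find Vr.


Numerator factor = 0.862 + 1.14*0.2 = 1.09
Denominator = 1 + 0.2 = 1.2
Vr = 3963 * 1.09 / 1.2 = 3599.72 m/s

3599.72


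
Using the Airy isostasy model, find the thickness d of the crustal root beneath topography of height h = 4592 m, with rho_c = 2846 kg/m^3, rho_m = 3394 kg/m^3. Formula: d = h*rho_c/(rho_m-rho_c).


rho_m - rho_c = 3394 - 2846 = 548
d = 4592 * 2846 / 548
= 13068832 / 548
= 23848.23 m

23848.23


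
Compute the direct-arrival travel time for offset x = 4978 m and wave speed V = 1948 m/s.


t = x / V
= 4978 / 1948
= 2.5554 s

2.5554


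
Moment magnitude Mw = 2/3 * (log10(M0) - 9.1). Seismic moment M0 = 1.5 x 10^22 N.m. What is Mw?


log10(M0) = log10(1.5 x 10^22) = 22.1761
Mw = 2/3 * (22.1761 - 9.1)
= 2/3 * 13.0761
= 8.72

8.72


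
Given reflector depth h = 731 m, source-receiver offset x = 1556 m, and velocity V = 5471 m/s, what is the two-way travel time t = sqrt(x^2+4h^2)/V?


x^2 + 4h^2 = 1556^2 + 4*731^2 = 2421136 + 2137444 = 4558580
sqrt(4558580) = 2135.0831
t = 2135.0831 / 5471 = 0.3903 s

0.3903


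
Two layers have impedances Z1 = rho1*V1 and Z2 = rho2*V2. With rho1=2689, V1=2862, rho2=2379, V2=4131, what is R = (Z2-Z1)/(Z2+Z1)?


Z1 = 2689 * 2862 = 7695918
Z2 = 2379 * 4131 = 9827649
R = (9827649 - 7695918) / (9827649 + 7695918) = 2131731 / 17523567 = 0.1216

0.1216


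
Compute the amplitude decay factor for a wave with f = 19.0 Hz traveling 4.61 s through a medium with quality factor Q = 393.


pi*f*t/Q = pi*19.0*4.61/393 = 0.700183
A/A0 = exp(-0.700183) = 0.496494

0.496494


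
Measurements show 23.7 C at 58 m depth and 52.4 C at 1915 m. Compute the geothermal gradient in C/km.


dT = 52.4 - 23.7 = 28.7 C
dz = 1915 - 58 = 1857 m
gradient = dT/dz * 1000 = 28.7/1857 * 1000 = 15.455 C/km

15.455


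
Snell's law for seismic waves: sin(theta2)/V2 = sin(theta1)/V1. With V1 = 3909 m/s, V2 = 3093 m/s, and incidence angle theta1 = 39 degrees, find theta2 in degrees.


sin(theta1) = sin(39 deg) = 0.62932
sin(theta2) = V2/V1 * sin(theta1) = 3093/3909 * 0.62932 = 0.49795
theta2 = arcsin(0.49795) = 29.8645 degrees

29.8645


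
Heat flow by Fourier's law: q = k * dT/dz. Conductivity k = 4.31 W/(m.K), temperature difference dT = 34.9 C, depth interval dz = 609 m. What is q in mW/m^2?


q = k * dT / dz * 1000
= 4.31 * 34.9 / 609 * 1000
= 0.246993 * 1000
= 246.9934 mW/m^2

246.9934


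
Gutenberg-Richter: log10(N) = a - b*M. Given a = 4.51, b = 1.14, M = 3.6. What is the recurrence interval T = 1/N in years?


log10(N) = 4.51 - 1.14*3.6 = 0.406
N = 10^0.406 = 2.54683
T = 1/N = 1/2.54683 = 0.3926 years

0.3926


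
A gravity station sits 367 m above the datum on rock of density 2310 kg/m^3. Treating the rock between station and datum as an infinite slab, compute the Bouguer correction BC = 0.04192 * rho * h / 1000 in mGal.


BC = 0.04192 * rho * h / 1000
= 0.04192 * 2310 * 367 / 1000
= 35.5385 mGal

35.5385


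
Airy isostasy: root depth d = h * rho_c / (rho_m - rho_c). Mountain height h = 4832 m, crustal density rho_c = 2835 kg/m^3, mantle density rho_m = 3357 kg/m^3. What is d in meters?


rho_m - rho_c = 3357 - 2835 = 522
d = 4832 * 2835 / 522
= 13698720 / 522
= 26242.76 m

26242.76


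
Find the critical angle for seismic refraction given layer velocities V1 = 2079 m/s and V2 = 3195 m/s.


V1/V2 = 2079/3195 = 0.650704
theta_c = arcsin(0.650704) = 40.5947 degrees

40.5947


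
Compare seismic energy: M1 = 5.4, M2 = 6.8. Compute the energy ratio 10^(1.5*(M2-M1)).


M2 - M1 = 6.8 - 5.4 = 1.4
1.5 * 1.4 = 2.1
ratio = 10^2.1 = 125.89

125.89


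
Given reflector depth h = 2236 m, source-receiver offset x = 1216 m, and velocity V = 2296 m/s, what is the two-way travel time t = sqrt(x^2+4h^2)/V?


x^2 + 4h^2 = 1216^2 + 4*2236^2 = 1478656 + 19998784 = 21477440
sqrt(21477440) = 4634.3759
t = 4634.3759 / 2296 = 2.0185 s

2.0185


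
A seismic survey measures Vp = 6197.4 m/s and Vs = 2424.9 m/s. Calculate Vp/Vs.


Vp/Vs = 6197.4 / 2424.9
= 2.5557

2.5557


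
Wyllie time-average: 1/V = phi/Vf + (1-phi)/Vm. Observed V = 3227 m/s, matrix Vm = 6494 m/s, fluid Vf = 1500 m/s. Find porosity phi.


1/V - 1/Vm = 1/3227 - 1/6494 = 0.0001559
1/Vf - 1/Vm = 1/1500 - 1/6494 = 0.00051268
phi = 0.0001559 / 0.00051268 = 0.3041

0.3041


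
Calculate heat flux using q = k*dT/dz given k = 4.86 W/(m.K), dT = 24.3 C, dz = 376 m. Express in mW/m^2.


q = k * dT / dz * 1000
= 4.86 * 24.3 / 376 * 1000
= 0.31409 * 1000
= 314.0904 mW/m^2

314.0904


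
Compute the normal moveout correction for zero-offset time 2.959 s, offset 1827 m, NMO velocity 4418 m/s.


x/Vnmo = 1827/4418 = 0.413536
(x/Vnmo)^2 = 0.171012
t0^2 = 8.755681
sqrt(8.755681 + 0.171012) = 2.987757
dt = 2.987757 - 2.959 = 0.028757

0.028757


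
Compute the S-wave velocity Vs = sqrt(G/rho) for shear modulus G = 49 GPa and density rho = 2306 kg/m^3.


Convert G to Pa: G = 49e9 Pa
Compute G/rho = 49e9 / 2306 = 21248915.8716
Vs = sqrt(21248915.8716) = 4609.65 m/s

4609.65


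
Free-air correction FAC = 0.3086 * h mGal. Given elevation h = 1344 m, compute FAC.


FAC = 0.3086 * h
= 0.3086 * 1344
= 414.7584 mGal

414.7584


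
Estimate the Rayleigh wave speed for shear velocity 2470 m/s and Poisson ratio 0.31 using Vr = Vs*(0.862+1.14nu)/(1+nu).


Numerator factor = 0.862 + 1.14*0.31 = 1.2154
Denominator = 1 + 0.31 = 1.31
Vr = 2470 * 1.2154 / 1.31 = 2291.63 m/s

2291.63


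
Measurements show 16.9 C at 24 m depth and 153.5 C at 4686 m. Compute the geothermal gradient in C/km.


dT = 153.5 - 16.9 = 136.6 C
dz = 4686 - 24 = 4662 m
gradient = dT/dz * 1000 = 136.6/4662 * 1000 = 29.3007 C/km

29.3007


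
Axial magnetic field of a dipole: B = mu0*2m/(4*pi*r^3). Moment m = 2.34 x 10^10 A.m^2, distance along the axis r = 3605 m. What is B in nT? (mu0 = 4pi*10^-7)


m = 2.34 x 10^10 = 23400000000 A.m^2
2m = 46800000000 A.m^2
r^3 = 3605^3 = 46850670125
B = (4pi*10^-7) * 46800000000 / (4*pi * 46850670125) * 1e9
= 58810.614475 / 588742884321.84 * 1e9
= 99.8918 nT

99.8918
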